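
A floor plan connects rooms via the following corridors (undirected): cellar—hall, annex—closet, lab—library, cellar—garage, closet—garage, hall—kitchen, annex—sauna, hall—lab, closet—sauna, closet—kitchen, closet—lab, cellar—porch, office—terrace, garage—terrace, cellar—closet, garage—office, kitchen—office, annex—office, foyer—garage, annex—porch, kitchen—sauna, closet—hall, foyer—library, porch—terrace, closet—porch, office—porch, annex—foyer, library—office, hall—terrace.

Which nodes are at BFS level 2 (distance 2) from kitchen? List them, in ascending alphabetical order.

annex, cellar, garage, lab, library, porch, terrace

Level 0: kitchen
Level 1: closet, hall, office, sauna
Level 2: annex, cellar, garage, lab, library, porch, terrace
Level 3: foyer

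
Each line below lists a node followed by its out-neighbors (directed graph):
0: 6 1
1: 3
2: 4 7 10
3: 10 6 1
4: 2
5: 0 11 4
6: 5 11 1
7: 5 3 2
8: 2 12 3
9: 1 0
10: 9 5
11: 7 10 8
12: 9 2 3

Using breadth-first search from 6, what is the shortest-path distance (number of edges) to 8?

2

Level 0: 6
Level 1: 1, 5, 11
Level 2: 0, 3, 4, 7, 8, 10
Level 3: 2, 9, 12
8 first appears at level 2.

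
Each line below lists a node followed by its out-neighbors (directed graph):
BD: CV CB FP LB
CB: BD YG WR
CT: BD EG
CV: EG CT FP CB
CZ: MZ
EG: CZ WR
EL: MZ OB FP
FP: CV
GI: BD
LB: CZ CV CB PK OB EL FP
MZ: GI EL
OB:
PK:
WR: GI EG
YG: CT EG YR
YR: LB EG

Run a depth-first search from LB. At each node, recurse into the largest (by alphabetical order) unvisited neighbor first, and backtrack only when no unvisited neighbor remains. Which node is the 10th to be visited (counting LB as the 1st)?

Visit LB
LB → PK
LB → OB
LB → FP
FP → CV
CV → EG
EG → WR
WR → GI
GI → BD
BD → CB
CB → YG
YG → YR
YG → CT
EG → CZ
CZ → MZ
MZ → EL

Visit order: LB, PK, OB, FP, CV, EG, WR, GI, BD, CB, YG, YR, CT, CZ, MZ, EL

CB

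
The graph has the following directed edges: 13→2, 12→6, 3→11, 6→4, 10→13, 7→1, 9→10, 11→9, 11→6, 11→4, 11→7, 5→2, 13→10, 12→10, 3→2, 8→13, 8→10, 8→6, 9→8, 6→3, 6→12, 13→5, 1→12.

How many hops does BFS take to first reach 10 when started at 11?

Level 0: 11
Level 1: 4, 6, 7, 9
Level 2: 1, 3, 8, 10, 12
Level 3: 2, 13
Level 4: 5
10 first appears at level 2.

2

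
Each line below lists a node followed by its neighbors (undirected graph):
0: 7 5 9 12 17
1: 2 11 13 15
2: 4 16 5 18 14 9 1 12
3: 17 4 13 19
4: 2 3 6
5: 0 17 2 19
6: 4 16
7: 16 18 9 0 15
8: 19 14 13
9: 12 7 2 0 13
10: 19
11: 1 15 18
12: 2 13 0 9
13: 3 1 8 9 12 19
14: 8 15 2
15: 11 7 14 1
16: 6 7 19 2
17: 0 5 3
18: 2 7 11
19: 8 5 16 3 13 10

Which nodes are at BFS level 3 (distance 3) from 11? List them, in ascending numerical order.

Level 0: 11
Level 1: 1, 15, 18
Level 2: 2, 7, 13, 14
Level 3: 0, 3, 4, 5, 8, 9, 12, 16, 19
Level 4: 6, 10, 17

0, 3, 4, 5, 8, 9, 12, 16, 19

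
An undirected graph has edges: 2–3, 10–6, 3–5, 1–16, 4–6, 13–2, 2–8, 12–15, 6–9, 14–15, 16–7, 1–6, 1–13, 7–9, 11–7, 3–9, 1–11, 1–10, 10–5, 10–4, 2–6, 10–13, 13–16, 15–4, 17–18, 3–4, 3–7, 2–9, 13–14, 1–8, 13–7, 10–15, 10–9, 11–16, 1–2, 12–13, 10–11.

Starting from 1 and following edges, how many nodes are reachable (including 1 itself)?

16

BFS from 1 visits: 1, 16, 13, 11, 10, 8, 6, 2, 7, 14, 12, 15, 9, 5, 4, 3
Reachable nodes: 16 of 18 total.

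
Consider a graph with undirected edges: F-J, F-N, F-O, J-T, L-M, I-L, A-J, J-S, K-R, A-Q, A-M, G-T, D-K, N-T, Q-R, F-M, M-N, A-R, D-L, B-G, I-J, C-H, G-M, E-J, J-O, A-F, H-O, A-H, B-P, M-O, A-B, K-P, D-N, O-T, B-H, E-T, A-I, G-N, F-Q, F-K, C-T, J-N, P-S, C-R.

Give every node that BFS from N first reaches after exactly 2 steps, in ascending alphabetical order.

Level 0: N
Level 1: D, F, G, J, M, T
Level 2: A, B, C, E, I, K, L, O, Q, S
Level 3: H, P, R

A, B, C, E, I, K, L, O, Q, S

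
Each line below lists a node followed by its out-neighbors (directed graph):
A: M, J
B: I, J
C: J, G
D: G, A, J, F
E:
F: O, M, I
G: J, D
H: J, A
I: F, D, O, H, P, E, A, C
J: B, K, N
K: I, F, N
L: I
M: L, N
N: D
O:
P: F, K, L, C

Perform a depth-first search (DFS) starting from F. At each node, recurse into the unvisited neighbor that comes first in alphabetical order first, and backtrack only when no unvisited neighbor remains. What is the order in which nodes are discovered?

F -> I -> A -> J -> B -> K -> N -> D -> G -> M -> L -> C -> E -> H -> O -> P

Visit F
F → I
I → A
A → J
J → B
J → K
K → N
N → D
D → G
A → M
M → L
I → C
I → E
I → H
I → O
I → P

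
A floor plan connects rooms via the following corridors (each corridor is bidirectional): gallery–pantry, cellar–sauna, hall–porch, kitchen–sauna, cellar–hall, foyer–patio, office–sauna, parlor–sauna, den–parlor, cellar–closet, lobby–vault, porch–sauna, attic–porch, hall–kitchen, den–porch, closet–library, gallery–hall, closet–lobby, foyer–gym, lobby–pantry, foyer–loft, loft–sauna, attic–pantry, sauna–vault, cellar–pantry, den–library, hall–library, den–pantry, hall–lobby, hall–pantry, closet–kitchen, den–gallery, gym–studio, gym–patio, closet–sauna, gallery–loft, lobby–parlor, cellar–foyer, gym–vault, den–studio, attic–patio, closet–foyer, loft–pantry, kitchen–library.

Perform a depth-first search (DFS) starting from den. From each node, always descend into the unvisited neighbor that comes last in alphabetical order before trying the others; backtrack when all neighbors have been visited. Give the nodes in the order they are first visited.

Visit den
den → studio
studio → gym
gym → vault
vault → sauna
sauna → porch
porch → hall
hall → pantry
pantry → loft
loft → gallery
loft → foyer
foyer → patio
patio → attic
foyer → closet
closet → lobby
lobby → parlor
closet → library
library → kitchen
closet → cellar
sauna → office

den, studio, gym, vault, sauna, porch, hall, pantry, loft, gallery, foyer, patio, attic, closet, lobby, parlor, library, kitchen, cellar, office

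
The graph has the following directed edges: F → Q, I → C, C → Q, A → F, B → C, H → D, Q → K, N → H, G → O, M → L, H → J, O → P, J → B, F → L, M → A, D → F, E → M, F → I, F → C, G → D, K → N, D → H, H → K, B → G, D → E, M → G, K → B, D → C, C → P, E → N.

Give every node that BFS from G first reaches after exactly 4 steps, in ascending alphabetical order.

A, B

Level 0: G
Level 1: D, O
Level 2: C, E, F, H, P
Level 3: I, J, K, L, M, N, Q
Level 4: A, B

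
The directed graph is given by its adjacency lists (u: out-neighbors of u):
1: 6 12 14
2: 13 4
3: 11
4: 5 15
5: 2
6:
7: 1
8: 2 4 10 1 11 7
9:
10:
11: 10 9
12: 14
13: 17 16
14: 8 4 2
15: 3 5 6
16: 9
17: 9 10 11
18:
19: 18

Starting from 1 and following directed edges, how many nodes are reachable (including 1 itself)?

17

BFS from 1 visits: 1, 6, 12, 14, 2, 4, 8, 13, 5, 15, 7, 10, 11, 16, 17, 3, 9
Reachable nodes: 17 of 19 total.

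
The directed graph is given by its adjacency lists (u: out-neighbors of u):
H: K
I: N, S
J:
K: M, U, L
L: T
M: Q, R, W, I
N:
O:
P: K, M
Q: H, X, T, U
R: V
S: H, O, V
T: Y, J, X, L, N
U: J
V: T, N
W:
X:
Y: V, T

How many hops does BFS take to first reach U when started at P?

Level 0: P
Level 1: K, M
Level 2: I, L, Q, R, U, W
Level 3: H, J, N, S, T, V, X
Level 4: O, Y
U first appears at level 2.

2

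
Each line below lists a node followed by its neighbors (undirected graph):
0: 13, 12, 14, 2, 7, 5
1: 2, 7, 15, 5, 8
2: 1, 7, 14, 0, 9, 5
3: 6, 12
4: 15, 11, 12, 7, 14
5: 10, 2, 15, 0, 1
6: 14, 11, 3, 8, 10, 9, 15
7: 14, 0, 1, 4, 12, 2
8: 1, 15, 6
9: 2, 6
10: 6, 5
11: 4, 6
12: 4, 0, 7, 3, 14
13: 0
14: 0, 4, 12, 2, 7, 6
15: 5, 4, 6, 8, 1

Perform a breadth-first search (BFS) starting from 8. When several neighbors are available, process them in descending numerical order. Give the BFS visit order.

8 -> 15 -> 6 -> 1 -> 5 -> 4 -> 14 -> 11 -> 10 -> 9 -> 3 -> 7 -> 2 -> 0 -> 12 -> 13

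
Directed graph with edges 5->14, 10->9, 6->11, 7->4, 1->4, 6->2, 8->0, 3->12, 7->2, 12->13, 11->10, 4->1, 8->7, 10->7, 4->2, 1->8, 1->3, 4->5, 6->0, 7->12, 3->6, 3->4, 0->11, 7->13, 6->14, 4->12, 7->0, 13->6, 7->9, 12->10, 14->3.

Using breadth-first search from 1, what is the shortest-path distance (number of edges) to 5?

2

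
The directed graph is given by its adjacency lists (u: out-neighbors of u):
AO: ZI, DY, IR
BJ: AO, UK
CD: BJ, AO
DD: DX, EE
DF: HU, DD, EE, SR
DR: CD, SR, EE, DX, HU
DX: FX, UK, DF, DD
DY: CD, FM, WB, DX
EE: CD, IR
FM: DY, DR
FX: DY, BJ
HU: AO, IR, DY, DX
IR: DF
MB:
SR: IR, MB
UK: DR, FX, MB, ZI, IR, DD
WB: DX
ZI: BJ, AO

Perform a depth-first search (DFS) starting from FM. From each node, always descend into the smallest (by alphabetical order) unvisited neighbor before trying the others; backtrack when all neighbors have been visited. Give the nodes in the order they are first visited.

FM → DR → CD → AO → DY → DX → DD → EE → IR → DF → HU → SR → MB → FX → BJ → UK → ZI → WB

Visit FM
FM → DR
DR → CD
CD → AO
AO → DY
DY → DX
DX → DD
DD → EE
EE → IR
IR → DF
DF → HU
DF → SR
SR → MB
DX → FX
FX → BJ
BJ → UK
UK → ZI
DY → WB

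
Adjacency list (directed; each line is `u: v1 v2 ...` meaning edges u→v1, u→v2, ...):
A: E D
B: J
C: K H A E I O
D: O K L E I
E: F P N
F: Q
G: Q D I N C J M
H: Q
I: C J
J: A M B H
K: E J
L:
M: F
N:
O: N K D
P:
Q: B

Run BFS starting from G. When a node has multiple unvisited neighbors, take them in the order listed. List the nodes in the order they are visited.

G → Q → D → I → N → C → J → M → B → O → K → L → E → H → A → F → P

Visit G; enqueue Q, D, I, N, C, J, M → queue [Q, D, I, N, C, J, M]
Visit Q; enqueue B → queue [D, I, N, C, J, M, B]
Visit D; enqueue O, K, L, E → queue [I, N, C, J, M, B, O, K, L, E]
Visit I → queue [N, C, J, M, B, O, K, L, E]
Visit N → queue [C, J, M, B, O, K, L, E]
Visit C; enqueue H, A → queue [J, M, B, O, K, L, E, H, A]
Visit J → queue [M, B, O, K, L, E, H, A]
Visit M; enqueue F → queue [B, O, K, L, E, H, A, F]
Visit B → queue [O, K, L, E, H, A, F]
Visit O → queue [K, L, E, H, A, F]
Visit K → queue [L, E, H, A, F]
Visit L → queue [E, H, A, F]
Visit E; enqueue P → queue [H, A, F, P]
Visit H → queue [A, F, P]
Visit A → queue [F, P]
Visit F → queue [P]
Visit P → queue []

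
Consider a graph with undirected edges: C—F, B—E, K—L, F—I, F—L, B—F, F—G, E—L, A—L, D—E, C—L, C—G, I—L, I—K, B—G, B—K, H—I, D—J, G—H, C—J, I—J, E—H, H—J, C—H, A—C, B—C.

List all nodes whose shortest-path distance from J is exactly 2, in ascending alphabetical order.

A, B, E, F, G, K, L

Level 0: J
Level 1: C, D, H, I
Level 2: A, B, E, F, G, K, L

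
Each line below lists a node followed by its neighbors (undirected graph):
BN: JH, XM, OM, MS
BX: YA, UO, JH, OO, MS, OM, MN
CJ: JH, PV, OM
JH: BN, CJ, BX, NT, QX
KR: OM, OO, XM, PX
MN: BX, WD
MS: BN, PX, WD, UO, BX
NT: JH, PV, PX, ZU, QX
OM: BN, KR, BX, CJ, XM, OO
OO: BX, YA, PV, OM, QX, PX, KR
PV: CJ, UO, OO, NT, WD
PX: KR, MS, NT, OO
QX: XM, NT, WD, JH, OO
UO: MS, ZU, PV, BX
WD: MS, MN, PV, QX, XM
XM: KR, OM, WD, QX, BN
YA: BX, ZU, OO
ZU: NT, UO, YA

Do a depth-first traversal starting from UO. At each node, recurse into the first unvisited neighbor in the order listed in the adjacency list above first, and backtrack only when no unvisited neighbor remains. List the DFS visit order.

Visit UO
UO → MS
MS → BN
BN → JH
JH → CJ
CJ → PV
PV → OO
OO → BX
BX → YA
YA → ZU
ZU → NT
NT → PX
PX → KR
KR → OM
OM → XM
XM → WD
WD → MN
WD → QX

UO, MS, BN, JH, CJ, PV, OO, BX, YA, ZU, NT, PX, KR, OM, XM, WD, MN, QX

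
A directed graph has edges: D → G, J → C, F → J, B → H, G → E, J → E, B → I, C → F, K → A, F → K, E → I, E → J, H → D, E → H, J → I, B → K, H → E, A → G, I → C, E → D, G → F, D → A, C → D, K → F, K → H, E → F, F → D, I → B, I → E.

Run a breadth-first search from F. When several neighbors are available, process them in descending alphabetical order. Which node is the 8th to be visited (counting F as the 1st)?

E

Visit F; enqueue K, J, D → queue [K, J, D]
Visit K; enqueue H, A → queue [J, D, H, A]
Visit J; enqueue I, E, C → queue [D, H, A, I, E, C]
Visit D; enqueue G → queue [H, A, I, E, C, G]
Visit H → queue [A, I, E, C, G]
Visit A → queue [I, E, C, G]
Visit I; enqueue B → queue [E, C, G, B]
Visit E → queue [C, G, B]
Visit C → queue [G, B]
Visit G → queue [B]
Visit B → queue []

Visit order: F, K, J, D, H, A, I, E, C, G, B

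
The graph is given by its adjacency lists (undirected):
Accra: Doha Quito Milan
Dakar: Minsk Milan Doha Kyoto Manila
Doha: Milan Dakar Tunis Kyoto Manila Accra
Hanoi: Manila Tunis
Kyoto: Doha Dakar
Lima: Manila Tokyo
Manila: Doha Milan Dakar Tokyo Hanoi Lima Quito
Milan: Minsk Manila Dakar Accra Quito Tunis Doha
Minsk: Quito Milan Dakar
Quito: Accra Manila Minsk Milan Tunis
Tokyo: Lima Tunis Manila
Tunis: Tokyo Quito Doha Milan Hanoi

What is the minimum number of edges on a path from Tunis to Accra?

Level 0: Tunis
Level 1: Doha, Hanoi, Milan, Quito, Tokyo
Level 2: Accra, Dakar, Kyoto, Lima, Manila, Minsk
Accra first appears at level 2.

2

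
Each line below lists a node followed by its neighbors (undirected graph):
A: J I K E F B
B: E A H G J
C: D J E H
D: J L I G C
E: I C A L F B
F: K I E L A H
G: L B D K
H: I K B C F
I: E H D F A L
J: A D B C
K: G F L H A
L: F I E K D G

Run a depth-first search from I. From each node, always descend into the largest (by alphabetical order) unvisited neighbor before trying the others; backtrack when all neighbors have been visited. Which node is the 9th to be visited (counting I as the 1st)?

D

Visit I
I → L
L → K
K → H
H → F
F → E
E → C
C → J
J → D
D → G
G → B
B → A

Visit order: I, L, K, H, F, E, C, J, D, G, B, A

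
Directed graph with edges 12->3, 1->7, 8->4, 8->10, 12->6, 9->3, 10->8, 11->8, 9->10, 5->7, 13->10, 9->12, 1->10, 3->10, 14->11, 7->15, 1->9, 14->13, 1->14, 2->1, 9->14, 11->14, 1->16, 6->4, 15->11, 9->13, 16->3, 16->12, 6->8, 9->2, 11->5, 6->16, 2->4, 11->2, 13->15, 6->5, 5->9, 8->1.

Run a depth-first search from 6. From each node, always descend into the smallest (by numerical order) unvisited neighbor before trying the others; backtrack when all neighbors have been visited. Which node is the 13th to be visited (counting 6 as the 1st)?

12

Visit 6
6 → 4
6 → 5
5 → 7
7 → 15
15 → 11
11 → 2
2 → 1
1 → 9
9 → 3
3 → 10
10 → 8
9 → 12
9 → 13
9 → 14
1 → 16

Visit order: 6, 4, 5, 7, 15, 11, 2, 1, 9, 3, 10, 8, 12, 13, 14, 16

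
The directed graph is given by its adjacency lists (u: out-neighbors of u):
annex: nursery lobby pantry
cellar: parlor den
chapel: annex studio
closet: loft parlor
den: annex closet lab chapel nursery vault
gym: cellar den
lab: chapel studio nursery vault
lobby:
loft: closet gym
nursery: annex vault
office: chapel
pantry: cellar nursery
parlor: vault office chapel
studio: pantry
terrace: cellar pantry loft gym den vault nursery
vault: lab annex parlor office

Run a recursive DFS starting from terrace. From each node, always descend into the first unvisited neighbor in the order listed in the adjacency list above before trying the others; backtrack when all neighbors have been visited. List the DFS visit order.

terrace, cellar, parlor, vault, lab, chapel, annex, nursery, lobby, pantry, studio, office, den, closet, loft, gym

Visit terrace
terrace → cellar
cellar → parlor
parlor → vault
vault → lab
lab → chapel
chapel → annex
annex → nursery
annex → lobby
annex → pantry
chapel → studio
vault → office
cellar → den
den → closet
closet → loft
loft → gym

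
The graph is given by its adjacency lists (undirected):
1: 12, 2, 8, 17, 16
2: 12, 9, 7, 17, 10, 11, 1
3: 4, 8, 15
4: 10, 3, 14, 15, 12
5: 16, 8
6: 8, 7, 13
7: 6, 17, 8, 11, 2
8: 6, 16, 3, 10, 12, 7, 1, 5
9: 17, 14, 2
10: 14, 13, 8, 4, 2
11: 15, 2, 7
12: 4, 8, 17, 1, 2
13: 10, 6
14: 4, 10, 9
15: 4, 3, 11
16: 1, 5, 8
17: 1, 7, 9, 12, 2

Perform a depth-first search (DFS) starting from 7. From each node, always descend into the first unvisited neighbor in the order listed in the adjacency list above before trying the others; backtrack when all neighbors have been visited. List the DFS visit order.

7, 6, 8, 16, 1, 12, 4, 10, 14, 9, 17, 2, 11, 15, 3, 13, 5

Visit 7
7 → 6
6 → 8
8 → 16
16 → 1
1 → 12
12 → 4
4 → 10
10 → 14
14 → 9
9 → 17
17 → 2
2 → 11
11 → 15
15 → 3
10 → 13
16 → 5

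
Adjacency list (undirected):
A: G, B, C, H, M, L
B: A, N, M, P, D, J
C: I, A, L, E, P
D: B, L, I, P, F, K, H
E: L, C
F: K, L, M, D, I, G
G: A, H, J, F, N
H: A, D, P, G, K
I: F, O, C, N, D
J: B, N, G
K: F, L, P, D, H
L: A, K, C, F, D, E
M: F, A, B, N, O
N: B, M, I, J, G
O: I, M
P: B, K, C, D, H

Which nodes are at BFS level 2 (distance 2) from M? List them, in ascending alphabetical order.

Level 0: M
Level 1: A, B, F, N, O
Level 2: C, D, G, H, I, J, K, L, P
Level 3: E

C, D, G, H, I, J, K, L, P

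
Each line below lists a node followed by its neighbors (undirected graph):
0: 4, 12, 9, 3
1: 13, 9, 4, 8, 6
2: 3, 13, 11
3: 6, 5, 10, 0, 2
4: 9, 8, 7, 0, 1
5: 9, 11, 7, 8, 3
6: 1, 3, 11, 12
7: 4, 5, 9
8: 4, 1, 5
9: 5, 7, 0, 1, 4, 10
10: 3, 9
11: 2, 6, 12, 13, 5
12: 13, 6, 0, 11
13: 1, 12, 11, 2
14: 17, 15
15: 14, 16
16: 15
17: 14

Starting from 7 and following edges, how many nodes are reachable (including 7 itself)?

14

BFS from 7 visits: 7, 4, 5, 9, 8, 0, 1, 11, 3, 10, 12, 13, 6, 2
Reachable nodes: 14 of 18 total.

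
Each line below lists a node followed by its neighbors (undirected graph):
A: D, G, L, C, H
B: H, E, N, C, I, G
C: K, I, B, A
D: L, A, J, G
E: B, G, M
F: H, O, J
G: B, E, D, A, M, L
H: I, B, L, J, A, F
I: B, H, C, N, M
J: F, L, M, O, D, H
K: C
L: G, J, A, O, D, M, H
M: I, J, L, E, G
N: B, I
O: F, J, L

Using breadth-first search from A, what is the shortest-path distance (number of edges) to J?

Level 0: A
Level 1: C, D, G, H, L
Level 2: B, E, F, I, J, K, M, O
Level 3: N
J first appears at level 2.

2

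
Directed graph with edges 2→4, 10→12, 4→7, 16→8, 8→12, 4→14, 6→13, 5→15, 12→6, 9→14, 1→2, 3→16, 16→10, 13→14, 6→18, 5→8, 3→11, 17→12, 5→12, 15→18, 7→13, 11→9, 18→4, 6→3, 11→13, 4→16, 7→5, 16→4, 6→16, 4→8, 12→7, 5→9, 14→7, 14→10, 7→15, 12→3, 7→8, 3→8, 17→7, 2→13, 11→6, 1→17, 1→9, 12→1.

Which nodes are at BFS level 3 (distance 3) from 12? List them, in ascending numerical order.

4, 10, 14

Level 0: 12
Level 1: 1, 3, 6, 7
Level 2: 2, 5, 8, 9, 11, 13, 15, 16, 17, 18
Level 3: 4, 10, 14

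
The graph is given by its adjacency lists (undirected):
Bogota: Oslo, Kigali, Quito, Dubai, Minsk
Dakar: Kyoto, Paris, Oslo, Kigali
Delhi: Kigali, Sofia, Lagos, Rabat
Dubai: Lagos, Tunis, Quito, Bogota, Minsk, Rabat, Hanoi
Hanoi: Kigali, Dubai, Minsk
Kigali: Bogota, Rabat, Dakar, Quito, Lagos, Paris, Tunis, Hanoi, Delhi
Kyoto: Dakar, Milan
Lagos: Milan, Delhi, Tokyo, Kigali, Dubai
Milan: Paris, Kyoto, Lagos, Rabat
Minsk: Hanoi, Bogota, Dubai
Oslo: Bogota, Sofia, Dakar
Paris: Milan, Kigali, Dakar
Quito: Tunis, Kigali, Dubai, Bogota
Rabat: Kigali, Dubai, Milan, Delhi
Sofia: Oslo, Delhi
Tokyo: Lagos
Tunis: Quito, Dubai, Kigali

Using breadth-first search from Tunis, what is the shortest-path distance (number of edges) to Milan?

3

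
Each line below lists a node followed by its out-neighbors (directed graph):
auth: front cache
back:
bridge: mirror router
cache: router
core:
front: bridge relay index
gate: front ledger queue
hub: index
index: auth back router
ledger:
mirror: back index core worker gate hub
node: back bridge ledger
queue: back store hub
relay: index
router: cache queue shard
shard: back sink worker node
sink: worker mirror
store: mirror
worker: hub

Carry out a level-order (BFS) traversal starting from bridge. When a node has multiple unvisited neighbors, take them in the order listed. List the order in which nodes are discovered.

Visit bridge; enqueue mirror, router → queue [mirror, router]
Visit mirror; enqueue back, index, core, worker, gate, hub → queue [router, back, index, core, worker, gate, hub]
Visit router; enqueue cache, queue, shard → queue [back, index, core, worker, gate, hub, cache, queue, shard]
Visit back → queue [index, core, worker, gate, hub, cache, queue, shard]
Visit index; enqueue auth → queue [core, worker, gate, hub, cache, queue, shard, auth]
Visit core → queue [worker, gate, hub, cache, queue, shard, auth]
Visit worker → queue [gate, hub, cache, queue, shard, auth]
Visit gate; enqueue front, ledger → queue [hub, cache, queue, shard, auth, front, ledger]
Visit hub → queue [cache, queue, shard, auth, front, ledger]
Visit cache → queue [queue, shard, auth, front, ledger]
Visit queue; enqueue store → queue [shard, auth, front, ledger, store]
Visit shard; enqueue sink, node → queue [auth, front, ledger, store, sink, node]
Visit auth → queue [front, ledger, store, sink, node]
Visit front; enqueue relay → queue [ledger, store, sink, node, relay]
Visit ledger → queue [store, sink, node, relay]
Visit store → queue [sink, node, relay]
Visit sink → queue [node, relay]
Visit node → queue [relay]
Visit relay → queue []

bridge, mirror, router, back, index, core, worker, gate, hub, cache, queue, shard, auth, front, ledger, store, sink, node, relay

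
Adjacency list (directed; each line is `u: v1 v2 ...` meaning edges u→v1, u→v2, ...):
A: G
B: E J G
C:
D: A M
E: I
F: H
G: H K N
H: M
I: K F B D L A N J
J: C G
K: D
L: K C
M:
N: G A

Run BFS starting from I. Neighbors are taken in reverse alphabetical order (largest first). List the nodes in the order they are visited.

I -> N -> L -> K -> J -> F -> D -> B -> A -> G -> C -> H -> M -> E

Visit I; enqueue N, L, K, J, F, D, B, A → queue [N, L, K, J, F, D, B, A]
Visit N; enqueue G → queue [L, K, J, F, D, B, A, G]
Visit L; enqueue C → queue [K, J, F, D, B, A, G, C]
Visit K → queue [J, F, D, B, A, G, C]
Visit J → queue [F, D, B, A, G, C]
Visit F; enqueue H → queue [D, B, A, G, C, H]
Visit D; enqueue M → queue [B, A, G, C, H, M]
Visit B; enqueue E → queue [A, G, C, H, M, E]
Visit A → queue [G, C, H, M, E]
Visit G → queue [C, H, M, E]
Visit C → queue [H, M, E]
Visit H → queue [M, E]
Visit M → queue [E]
Visit E → queue []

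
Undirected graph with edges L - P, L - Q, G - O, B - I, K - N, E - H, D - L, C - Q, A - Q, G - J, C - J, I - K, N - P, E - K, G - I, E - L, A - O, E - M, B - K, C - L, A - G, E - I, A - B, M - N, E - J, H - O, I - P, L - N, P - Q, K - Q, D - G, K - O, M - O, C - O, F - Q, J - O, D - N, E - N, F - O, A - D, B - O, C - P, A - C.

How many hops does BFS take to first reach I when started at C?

2

Level 0: C
Level 1: A, J, L, O, P, Q
Level 2: B, D, E, F, G, H, I, K, M, N
I first appears at level 2.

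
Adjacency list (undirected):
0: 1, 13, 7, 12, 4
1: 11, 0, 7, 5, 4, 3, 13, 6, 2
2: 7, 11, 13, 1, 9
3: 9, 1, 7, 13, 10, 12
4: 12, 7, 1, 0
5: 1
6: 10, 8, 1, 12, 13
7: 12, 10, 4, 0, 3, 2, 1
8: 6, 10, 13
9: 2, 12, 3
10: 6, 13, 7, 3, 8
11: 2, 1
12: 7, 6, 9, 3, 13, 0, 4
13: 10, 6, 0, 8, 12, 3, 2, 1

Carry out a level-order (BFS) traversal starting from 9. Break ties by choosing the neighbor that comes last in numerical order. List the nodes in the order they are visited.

9, 12, 3, 2, 13, 7, 6, 4, 0, 10, 1, 11, 8, 5

Visit 9; enqueue 12, 3, 2 → queue [12, 3, 2]
Visit 12; enqueue 13, 7, 6, 4, 0 → queue [3, 2, 13, 7, 6, 4, 0]
Visit 3; enqueue 10, 1 → queue [2, 13, 7, 6, 4, 0, 10, 1]
Visit 2; enqueue 11 → queue [13, 7, 6, 4, 0, 10, 1, 11]
Visit 13; enqueue 8 → queue [7, 6, 4, 0, 10, 1, 11, 8]
Visit 7 → queue [6, 4, 0, 10, 1, 11, 8]
Visit 6 → queue [4, 0, 10, 1, 11, 8]
Visit 4 → queue [0, 10, 1, 11, 8]
Visit 0 → queue [10, 1, 11, 8]
Visit 10 → queue [1, 11, 8]
Visit 1; enqueue 5 → queue [11, 8, 5]
Visit 11 → queue [8, 5]
Visit 8 → queue [5]
Visit 5 → queue []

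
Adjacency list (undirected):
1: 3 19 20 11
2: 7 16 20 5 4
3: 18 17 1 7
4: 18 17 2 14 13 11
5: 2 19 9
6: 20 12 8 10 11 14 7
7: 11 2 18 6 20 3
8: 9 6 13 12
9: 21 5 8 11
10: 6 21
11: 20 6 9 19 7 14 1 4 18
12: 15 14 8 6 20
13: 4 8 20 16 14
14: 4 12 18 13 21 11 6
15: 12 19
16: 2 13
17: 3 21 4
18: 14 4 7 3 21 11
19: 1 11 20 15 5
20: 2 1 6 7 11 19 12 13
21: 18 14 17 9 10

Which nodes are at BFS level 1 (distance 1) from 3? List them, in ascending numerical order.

1, 7, 17, 18

Level 0: 3
Level 1: 1, 7, 17, 18
Level 2: 2, 4, 6, 11, 14, 19, 20, 21
Level 3: 5, 8, 9, 10, 12, 13, 15, 16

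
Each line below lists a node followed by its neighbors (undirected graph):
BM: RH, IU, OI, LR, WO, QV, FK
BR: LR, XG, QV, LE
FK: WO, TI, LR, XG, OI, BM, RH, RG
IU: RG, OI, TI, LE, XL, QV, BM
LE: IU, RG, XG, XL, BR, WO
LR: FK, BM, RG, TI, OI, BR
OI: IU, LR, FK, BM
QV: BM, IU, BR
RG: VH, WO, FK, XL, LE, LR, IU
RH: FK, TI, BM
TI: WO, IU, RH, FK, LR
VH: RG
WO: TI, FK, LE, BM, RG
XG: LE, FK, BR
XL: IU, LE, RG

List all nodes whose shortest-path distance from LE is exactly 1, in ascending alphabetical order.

Level 0: LE
Level 1: BR, IU, RG, WO, XG, XL
Level 2: BM, FK, LR, OI, QV, TI, VH
Level 3: RH

BR, IU, RG, WO, XG, XL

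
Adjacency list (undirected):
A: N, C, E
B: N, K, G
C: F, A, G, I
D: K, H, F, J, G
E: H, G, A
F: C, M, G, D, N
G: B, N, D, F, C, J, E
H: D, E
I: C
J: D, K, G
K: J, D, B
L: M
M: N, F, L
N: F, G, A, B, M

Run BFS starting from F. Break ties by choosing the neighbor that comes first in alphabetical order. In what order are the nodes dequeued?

F -> C -> D -> G -> M -> N -> A -> I -> H -> J -> K -> B -> E -> L

Visit F; enqueue C, D, G, M, N → queue [C, D, G, M, N]
Visit C; enqueue A, I → queue [D, G, M, N, A, I]
Visit D; enqueue H, J, K → queue [G, M, N, A, I, H, J, K]
Visit G; enqueue B, E → queue [M, N, A, I, H, J, K, B, E]
Visit M; enqueue L → queue [N, A, I, H, J, K, B, E, L]
Visit N → queue [A, I, H, J, K, B, E, L]
Visit A → queue [I, H, J, K, B, E, L]
Visit I → queue [H, J, K, B, E, L]
Visit H → queue [J, K, B, E, L]
Visit J → queue [K, B, E, L]
Visit K → queue [B, E, L]
Visit B → queue [E, L]
Visit E → queue [L]
Visit L → queue []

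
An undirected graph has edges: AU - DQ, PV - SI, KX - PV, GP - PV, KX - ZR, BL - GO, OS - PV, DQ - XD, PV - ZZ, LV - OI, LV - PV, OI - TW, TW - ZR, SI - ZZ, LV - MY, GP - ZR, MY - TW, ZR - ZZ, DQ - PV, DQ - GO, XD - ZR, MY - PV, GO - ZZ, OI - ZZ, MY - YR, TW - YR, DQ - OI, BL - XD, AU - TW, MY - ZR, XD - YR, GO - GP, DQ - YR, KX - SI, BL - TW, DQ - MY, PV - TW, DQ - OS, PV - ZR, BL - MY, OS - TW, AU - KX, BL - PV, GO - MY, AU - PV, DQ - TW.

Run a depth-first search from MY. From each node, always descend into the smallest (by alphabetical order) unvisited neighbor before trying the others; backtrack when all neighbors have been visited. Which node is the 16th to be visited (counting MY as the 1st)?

YR

Visit MY
MY → BL
BL → GO
GO → DQ
DQ → AU
AU → KX
KX → PV
PV → GP
GP → ZR
ZR → TW
TW → OI
OI → LV
OI → ZZ
ZZ → SI
TW → OS
TW → YR
YR → XD

Visit order: MY, BL, GO, DQ, AU, KX, PV, GP, ZR, TW, OI, LV, ZZ, SI, OS, YR, XD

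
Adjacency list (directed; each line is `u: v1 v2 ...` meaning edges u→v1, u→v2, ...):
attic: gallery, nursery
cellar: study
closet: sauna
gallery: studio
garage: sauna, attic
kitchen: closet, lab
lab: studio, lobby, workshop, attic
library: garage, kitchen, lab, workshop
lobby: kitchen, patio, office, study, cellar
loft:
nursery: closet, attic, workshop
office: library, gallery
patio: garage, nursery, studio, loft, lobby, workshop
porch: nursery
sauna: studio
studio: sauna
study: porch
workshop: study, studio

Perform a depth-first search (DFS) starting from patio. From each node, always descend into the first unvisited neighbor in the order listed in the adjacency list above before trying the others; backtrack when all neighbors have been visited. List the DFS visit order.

Visit patio
patio → garage
garage → sauna
sauna → studio
garage → attic
attic → gallery
attic → nursery
nursery → closet
nursery → workshop
workshop → study
study → porch
patio → loft
patio → lobby
lobby → kitchen
kitchen → lab
lobby → office
office → library
lobby → cellar

patio → garage → sauna → studio → attic → gallery → nursery → closet → workshop → study → porch → loft → lobby → kitchen → lab → office → library → cellar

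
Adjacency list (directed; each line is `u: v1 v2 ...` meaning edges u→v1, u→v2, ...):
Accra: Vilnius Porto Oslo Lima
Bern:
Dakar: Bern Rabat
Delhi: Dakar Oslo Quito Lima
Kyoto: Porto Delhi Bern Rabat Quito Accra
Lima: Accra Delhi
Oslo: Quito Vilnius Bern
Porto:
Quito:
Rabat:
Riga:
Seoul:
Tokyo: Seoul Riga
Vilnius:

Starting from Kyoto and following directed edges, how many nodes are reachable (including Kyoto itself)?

BFS from Kyoto visits: Kyoto, Porto, Delhi, Bern, Rabat, Quito, Accra, Dakar, Oslo, Lima, Vilnius
Reachable nodes: 11 of 14 total.

11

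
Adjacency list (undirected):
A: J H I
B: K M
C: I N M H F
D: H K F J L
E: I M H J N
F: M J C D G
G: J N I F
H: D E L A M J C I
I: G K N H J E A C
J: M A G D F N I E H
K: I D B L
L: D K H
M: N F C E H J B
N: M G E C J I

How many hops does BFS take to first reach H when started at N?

2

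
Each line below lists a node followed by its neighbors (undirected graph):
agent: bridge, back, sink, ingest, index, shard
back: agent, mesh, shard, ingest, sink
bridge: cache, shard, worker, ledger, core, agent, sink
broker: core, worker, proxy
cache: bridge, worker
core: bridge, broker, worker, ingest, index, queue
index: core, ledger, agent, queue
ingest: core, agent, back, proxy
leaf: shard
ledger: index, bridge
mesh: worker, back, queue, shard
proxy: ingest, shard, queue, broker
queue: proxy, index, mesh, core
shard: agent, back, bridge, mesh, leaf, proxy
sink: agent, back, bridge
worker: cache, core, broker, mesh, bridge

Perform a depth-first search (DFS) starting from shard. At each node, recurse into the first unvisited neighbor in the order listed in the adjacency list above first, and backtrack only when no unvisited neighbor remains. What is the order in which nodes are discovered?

shard -> agent -> bridge -> cache -> worker -> core -> broker -> proxy -> ingest -> back -> mesh -> queue -> index -> ledger -> sink -> leaf

Visit shard
shard → agent
agent → bridge
bridge → cache
cache → worker
worker → core
core → broker
broker → proxy
proxy → ingest
ingest → back
back → mesh
mesh → queue
queue → index
index → ledger
back → sink
shard → leaf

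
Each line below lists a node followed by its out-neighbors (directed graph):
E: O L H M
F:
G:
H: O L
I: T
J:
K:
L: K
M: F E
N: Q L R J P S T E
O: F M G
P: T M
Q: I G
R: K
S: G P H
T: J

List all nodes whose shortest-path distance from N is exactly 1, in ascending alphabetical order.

E, J, L, P, Q, R, S, T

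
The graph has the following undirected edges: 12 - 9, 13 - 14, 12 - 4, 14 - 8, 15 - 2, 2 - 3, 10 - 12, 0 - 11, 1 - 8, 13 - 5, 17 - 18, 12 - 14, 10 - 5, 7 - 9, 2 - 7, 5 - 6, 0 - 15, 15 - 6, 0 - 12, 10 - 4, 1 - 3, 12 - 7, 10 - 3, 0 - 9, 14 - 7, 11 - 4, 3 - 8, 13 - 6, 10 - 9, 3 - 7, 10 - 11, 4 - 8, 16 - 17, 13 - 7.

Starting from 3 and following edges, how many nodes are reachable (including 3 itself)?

16

BFS from 3 visits: 3, 1, 2, 7, 8, 10, 15, 9, 12, 13, 14, 4, 5, 11, 0, 6
Reachable nodes: 16 of 19 total.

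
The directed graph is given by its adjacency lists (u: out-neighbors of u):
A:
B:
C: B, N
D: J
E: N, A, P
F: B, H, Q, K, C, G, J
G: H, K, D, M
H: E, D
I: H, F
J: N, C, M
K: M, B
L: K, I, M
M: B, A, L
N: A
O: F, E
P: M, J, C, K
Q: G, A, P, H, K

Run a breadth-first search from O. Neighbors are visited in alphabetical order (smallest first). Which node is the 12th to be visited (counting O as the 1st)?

Visit O; enqueue E, F → queue [E, F]
Visit E; enqueue A, N, P → queue [F, A, N, P]
Visit F; enqueue B, C, G, H, J, K, Q → queue [A, N, P, B, C, G, H, J, K, Q]
Visit A → queue [N, P, B, C, G, H, J, K, Q]
Visit N → queue [P, B, C, G, H, J, K, Q]
Visit P; enqueue M → queue [B, C, G, H, J, K, Q, M]
Visit B → queue [C, G, H, J, K, Q, M]
Visit C → queue [G, H, J, K, Q, M]
Visit G; enqueue D → queue [H, J, K, Q, M, D]
Visit H → queue [J, K, Q, M, D]
Visit J → queue [K, Q, M, D]
Visit K → queue [Q, M, D]
Visit Q → queue [M, D]
Visit M; enqueue L → queue [D, L]
Visit D → queue [L]
Visit L; enqueue I → queue [I]
Visit I → queue []

Visit order: O, E, F, A, N, P, B, C, G, H, J, K, Q, M, D, L, I

K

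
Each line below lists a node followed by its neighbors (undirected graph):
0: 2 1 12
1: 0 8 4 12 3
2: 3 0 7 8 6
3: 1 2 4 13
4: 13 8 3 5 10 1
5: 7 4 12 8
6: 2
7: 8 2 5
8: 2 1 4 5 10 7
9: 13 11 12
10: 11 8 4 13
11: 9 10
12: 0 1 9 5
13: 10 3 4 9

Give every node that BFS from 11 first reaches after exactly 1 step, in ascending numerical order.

9, 10

Level 0: 11
Level 1: 9, 10
Level 2: 4, 8, 12, 13
Level 3: 0, 1, 2, 3, 5, 7
Level 4: 6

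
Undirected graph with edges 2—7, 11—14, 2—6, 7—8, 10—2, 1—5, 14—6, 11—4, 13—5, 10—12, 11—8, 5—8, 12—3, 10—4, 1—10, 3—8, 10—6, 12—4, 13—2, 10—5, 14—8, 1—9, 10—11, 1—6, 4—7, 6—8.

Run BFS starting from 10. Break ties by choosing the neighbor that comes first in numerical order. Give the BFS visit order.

10 1 2 4 5 6 11 12 9 7 13 8 14 3

Visit 10; enqueue 1, 2, 4, 5, 6, 11, 12 → queue [1, 2, 4, 5, 6, 11, 12]
Visit 1; enqueue 9 → queue [2, 4, 5, 6, 11, 12, 9]
Visit 2; enqueue 7, 13 → queue [4, 5, 6, 11, 12, 9, 7, 13]
Visit 4 → queue [5, 6, 11, 12, 9, 7, 13]
Visit 5; enqueue 8 → queue [6, 11, 12, 9, 7, 13, 8]
Visit 6; enqueue 14 → queue [11, 12, 9, 7, 13, 8, 14]
Visit 11 → queue [12, 9, 7, 13, 8, 14]
Visit 12; enqueue 3 → queue [9, 7, 13, 8, 14, 3]
Visit 9 → queue [7, 13, 8, 14, 3]
Visit 7 → queue [13, 8, 14, 3]
Visit 13 → queue [8, 14, 3]
Visit 8 → queue [14, 3]
Visit 14 → queue [3]
Visit 3 → queue []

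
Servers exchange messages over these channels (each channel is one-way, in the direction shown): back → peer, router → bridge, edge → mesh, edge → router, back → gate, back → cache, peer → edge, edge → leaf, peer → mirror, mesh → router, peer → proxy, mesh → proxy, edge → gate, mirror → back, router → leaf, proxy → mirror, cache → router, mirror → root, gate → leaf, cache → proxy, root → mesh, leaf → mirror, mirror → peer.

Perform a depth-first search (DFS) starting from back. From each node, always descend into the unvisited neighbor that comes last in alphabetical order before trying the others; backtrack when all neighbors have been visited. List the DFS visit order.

Visit back
back → peer
peer → proxy
proxy → mirror
mirror → root
root → mesh
mesh → router
router → leaf
router → bridge
peer → edge
edge → gate
back → cache

back -> peer -> proxy -> mirror -> root -> mesh -> router -> leaf -> bridge -> edge -> gate -> cache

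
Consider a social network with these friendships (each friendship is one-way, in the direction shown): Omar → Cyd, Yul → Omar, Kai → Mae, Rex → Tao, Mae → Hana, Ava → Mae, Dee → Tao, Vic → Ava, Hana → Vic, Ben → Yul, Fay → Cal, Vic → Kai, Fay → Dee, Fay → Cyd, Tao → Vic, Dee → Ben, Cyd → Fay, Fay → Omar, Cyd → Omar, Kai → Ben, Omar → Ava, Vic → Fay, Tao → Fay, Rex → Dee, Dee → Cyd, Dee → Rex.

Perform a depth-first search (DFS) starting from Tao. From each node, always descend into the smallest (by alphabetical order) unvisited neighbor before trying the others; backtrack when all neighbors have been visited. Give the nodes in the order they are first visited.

Tao -> Fay -> Cal -> Cyd -> Omar -> Ava -> Mae -> Hana -> Vic -> Kai -> Ben -> Yul -> Dee -> Rex

Visit Tao
Tao → Fay
Fay → Cal
Fay → Cyd
Cyd → Omar
Omar → Ava
Ava → Mae
Mae → Hana
Hana → Vic
Vic → Kai
Kai → Ben
Ben → Yul
Fay → Dee
Dee → Rex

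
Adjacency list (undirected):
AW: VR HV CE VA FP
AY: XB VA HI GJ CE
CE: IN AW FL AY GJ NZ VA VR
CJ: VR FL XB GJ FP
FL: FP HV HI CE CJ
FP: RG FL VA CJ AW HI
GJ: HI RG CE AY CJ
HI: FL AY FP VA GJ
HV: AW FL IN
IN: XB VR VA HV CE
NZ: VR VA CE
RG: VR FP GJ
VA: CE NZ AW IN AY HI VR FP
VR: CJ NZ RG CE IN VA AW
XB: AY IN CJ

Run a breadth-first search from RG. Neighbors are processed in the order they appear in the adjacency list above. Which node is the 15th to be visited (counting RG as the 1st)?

HV

Visit RG; enqueue VR, FP, GJ → queue [VR, FP, GJ]
Visit VR; enqueue CJ, NZ, CE, IN, VA, AW → queue [FP, GJ, CJ, NZ, CE, IN, VA, AW]
Visit FP; enqueue FL, HI → queue [GJ, CJ, NZ, CE, IN, VA, AW, FL, HI]
Visit GJ; enqueue AY → queue [CJ, NZ, CE, IN, VA, AW, FL, HI, AY]
Visit CJ; enqueue XB → queue [NZ, CE, IN, VA, AW, FL, HI, AY, XB]
Visit NZ → queue [CE, IN, VA, AW, FL, HI, AY, XB]
Visit CE → queue [IN, VA, AW, FL, HI, AY, XB]
Visit IN; enqueue HV → queue [VA, AW, FL, HI, AY, XB, HV]
Visit VA → queue [AW, FL, HI, AY, XB, HV]
Visit AW → queue [FL, HI, AY, XB, HV]
Visit FL → queue [HI, AY, XB, HV]
Visit HI → queue [AY, XB, HV]
Visit AY → queue [XB, HV]
Visit XB → queue [HV]
Visit HV → queue []

Visit order: RG, VR, FP, GJ, CJ, NZ, CE, IN, VA, AW, FL, HI, AY, XB, HV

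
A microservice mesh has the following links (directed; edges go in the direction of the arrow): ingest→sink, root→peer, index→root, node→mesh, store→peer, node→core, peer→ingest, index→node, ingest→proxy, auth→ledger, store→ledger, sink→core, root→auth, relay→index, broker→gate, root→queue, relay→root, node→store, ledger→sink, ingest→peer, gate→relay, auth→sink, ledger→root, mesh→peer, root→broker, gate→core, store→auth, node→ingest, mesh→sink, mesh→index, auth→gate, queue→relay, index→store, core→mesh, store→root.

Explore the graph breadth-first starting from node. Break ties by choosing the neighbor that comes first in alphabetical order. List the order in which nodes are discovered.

Visit node; enqueue core, ingest, mesh, store → queue [core, ingest, mesh, store]
Visit core → queue [ingest, mesh, store]
Visit ingest; enqueue peer, proxy, sink → queue [mesh, store, peer, proxy, sink]
Visit mesh; enqueue index → queue [store, peer, proxy, sink, index]
Visit store; enqueue auth, ledger, root → queue [peer, proxy, sink, index, auth, ledger, root]
Visit peer → queue [proxy, sink, index, auth, ledger, root]
Visit proxy → queue [sink, index, auth, ledger, root]
Visit sink → queue [index, auth, ledger, root]
Visit index → queue [auth, ledger, root]
Visit auth; enqueue gate → queue [ledger, root, gate]
Visit ledger → queue [root, gate]
Visit root; enqueue broker, queue → queue [gate, broker, queue]
Visit gate; enqueue relay → queue [broker, queue, relay]
Visit broker → queue [queue, relay]
Visit queue → queue [relay]
Visit relay → queue []

node → core → ingest → mesh → store → peer → proxy → sink → index → auth → ledger → root → gate → broker → queue → relay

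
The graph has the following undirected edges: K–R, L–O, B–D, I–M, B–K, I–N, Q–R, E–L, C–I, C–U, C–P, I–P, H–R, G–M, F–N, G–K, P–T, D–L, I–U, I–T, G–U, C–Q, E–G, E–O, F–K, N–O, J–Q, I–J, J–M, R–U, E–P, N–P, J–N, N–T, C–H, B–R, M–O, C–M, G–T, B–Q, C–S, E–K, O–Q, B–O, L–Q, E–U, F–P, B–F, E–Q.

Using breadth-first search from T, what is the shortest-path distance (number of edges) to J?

Level 0: T
Level 1: G, I, N, P
Level 2: C, E, F, J, K, M, O, U
Level 3: B, H, L, Q, R, S
Level 4: D
J first appears at level 2.

2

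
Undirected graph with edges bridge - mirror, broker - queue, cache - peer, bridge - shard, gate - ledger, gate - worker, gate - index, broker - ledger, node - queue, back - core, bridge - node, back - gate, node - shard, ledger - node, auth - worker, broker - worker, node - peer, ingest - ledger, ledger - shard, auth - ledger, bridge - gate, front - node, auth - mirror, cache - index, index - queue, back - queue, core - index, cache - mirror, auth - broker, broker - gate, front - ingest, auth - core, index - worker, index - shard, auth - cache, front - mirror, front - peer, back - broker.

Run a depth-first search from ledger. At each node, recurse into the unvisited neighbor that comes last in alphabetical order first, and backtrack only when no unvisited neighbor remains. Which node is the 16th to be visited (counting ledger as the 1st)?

ingest

Visit ledger
ledger → shard
shard → node
node → queue
queue → index
index → worker
worker → gate
gate → broker
broker → back
back → core
core → auth
auth → mirror
mirror → front
front → peer
peer → cache
front → ingest
mirror → bridge

Visit order: ledger, shard, node, queue, index, worker, gate, broker, back, core, auth, mirror, front, peer, cache, ingest, bridge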